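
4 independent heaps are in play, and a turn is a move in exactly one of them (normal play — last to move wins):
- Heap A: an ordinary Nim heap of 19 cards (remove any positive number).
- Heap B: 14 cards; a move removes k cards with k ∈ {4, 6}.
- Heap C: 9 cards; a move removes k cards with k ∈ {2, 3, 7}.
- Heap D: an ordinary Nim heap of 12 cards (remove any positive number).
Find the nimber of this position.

Heap A is a plain Nim heap of size 19, so its Grundy value is 19.
Build the Grundy sequence for heap B with g(k) = mex{g(k−s) : s ∈ {4, 6}, s ≤ k}:
k:     0  1  2  3  4  5  6  7  8  9 10 11 12 13 14
g(k):  0  0  0  0  1  1  1  1  2  2  0  0  0  0  1
So g(14) = 1.
Build the Grundy sequence for heap C with g(k) = mex{g(k−s) : s ∈ {2, 3, 7}, s ≤ k}:
k:     0  1  2  3  4  5  6  7  8  9
g(k):  0  0  1  1  2  0  0  1  1  2
So g(9) = 2.
Heap D is a plain Nim heap of size 12, so its Grundy value is 12.
By the Sprague-Grundy theorem, the Grundy value of a sum of independent games is the XOR of the component values.
Combined value = 19 XOR 1 XOR 2 XOR 12 = 28.

28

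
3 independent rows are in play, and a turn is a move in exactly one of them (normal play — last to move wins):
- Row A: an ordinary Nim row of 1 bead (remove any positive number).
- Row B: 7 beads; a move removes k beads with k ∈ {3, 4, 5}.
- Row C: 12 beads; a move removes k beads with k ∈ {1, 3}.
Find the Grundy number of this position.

3

Row A is a plain Nim row of size 1, so its Grundy value is 1.
Build the Grundy sequence for row B with g(k) = mex{g(k−s) : s ∈ {3, 4, 5}, s ≤ k}:
k:     0  1  2  3  4  5  6  7
g(k):  0  0  0  1  1  1  2  2
So g(7) = 2.
For row C, compute g(0), g(1), … with moves {1, 3}:
k:     0  1  2  3  4  5  6  7  8  9 10 11 12
g(k):  0  1  0  1  0  1  0  1  0  1  0  1  0
So g(12) = 0.
The value of a disjunctive sum is the nim-sum of the parts.
Combined value = 1 ⊕ 2 ⊕ 0 = 3.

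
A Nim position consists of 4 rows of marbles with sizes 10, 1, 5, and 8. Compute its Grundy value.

6

Compute the nim-sum pairwise:
10 ⊕ 1 = 11
11 ⊕ 5 = 14
14 ⊕ 8 = 6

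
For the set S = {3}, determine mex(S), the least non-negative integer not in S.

0

0 is not in the set, so the mex is 0.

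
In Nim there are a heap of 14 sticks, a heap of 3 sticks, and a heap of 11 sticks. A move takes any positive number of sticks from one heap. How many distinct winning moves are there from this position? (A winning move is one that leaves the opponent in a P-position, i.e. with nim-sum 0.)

1

Write each in binary and XOR column by column:
  1110  (14)
  0011  (3)
  1011  (11)
  ----
  0110  (6)
The overall nim-sum is X = 6. A heap of size p has a winning move iff p XOR X < p (reduce it to p XOR X).
  14: 14 XOR 6 = 8 < 14 — winning move (to 8).
  3: 3 XOR 6 = 5 ≥ 3 — no move.
  11: 11 XOR 6 = 13 ≥ 11 — no move.
That gives 1 winning move.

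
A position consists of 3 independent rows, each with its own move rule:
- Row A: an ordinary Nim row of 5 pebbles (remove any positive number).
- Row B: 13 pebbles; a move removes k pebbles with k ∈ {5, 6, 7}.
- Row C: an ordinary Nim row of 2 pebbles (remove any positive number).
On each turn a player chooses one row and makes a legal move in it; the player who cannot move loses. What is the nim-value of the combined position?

Row A is a plain Nim row of size 5, so its Grundy value is 5.
For row B, compute g(0), g(1), … with moves {5, 6, 7}:
k:     0  1  2  3  4  5  6  7  8  9 10 11 12 13
g(k):  0  0  0  0  0  1  1  1  1  1  2  2  0  0
So g(13) = 0.
Row C is a plain Nim row of size 2, so its Grundy value is 2.
By the Sprague-Grundy theorem, the Grundy value of a sum of independent games is the XOR of the component values.
Combined value = 5 ⊕ 0 ⊕ 2 = 7.

7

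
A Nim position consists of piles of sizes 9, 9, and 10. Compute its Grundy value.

10

Nim-sum: 9 ^ 9 ^ 10 = 10.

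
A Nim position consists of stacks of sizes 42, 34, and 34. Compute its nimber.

Write each in binary and XOR column by column:
  101010  (42)
  100010  (34)
  100010  (34)
  ------
  101010  (42)

42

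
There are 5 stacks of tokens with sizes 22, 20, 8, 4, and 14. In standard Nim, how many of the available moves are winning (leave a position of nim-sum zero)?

Nim-sum: 22 ⊕ 20 ⊕ 8 ⊕ 4 ⊕ 14 = 0.
The nim-sum is already 0, so every move leaves a nonzero nim-sum — there are no winning moves.

0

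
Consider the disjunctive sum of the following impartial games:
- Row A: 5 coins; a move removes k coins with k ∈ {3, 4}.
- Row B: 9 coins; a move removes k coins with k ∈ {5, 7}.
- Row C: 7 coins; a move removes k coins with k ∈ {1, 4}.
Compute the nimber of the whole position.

0

Grundy values for row A (subtraction set {3, 4}):
g(0) = mex{} = 0
g(1) = mex{} = 0
g(2) = mex{} = 0
g(3) = mex{0} = 1
g(4) = mex{0} = 1
g(5) = mex{0} = 1
So g(5) = 1.
Grundy values for row B (subtraction set {5, 7}):
g(0) = mex{} = 0
g(1) = mex{} = 0
g(2) = mex{} = 0
g(3) = mex{} = 0
g(4) = mex{} = 0
g(5) = mex{0} = 1
g(6) = mex{0} = 1
g(7) = mex{0} = 1
g(8) = mex{0} = 1
g(9) = mex{0} = 1
So g(9) = 1.
For row C, compute g(0), g(1), … with moves {1, 4}:
g(0) = mex{} = 0
g(1) = mex{0} = 1
g(2) = mex{1} = 0
g(3) = mex{0} = 1
g(4) = mex{0,1} = 2
g(5) = mex{1,2} = 0
g(6) = mex{0} = 1
g(7) = mex{1} = 0
So g(7) = 0.
The value of a disjunctive sum is the nim-sum of the parts.
Combined value = 1 ⊕ 1 ⊕ 0 = 0.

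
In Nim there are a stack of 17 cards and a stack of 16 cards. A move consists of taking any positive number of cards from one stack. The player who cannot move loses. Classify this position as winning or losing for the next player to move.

In binary:
  10001  (17)
  10000  (16)
  -----
  00001  (1)
The nim-sum is 1 ≠ 0, so this is an N-position: the player to move can win.

Winning position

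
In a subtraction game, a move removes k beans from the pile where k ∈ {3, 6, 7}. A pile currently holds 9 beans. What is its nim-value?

3

Compute g(0), g(1), … for moves {3, 6, 7}:
g(0) = mex{} = 0
g(1) = mex{} = 0
g(2) = mex{} = 0
g(3) = mex{0} = 1
g(4) = mex{0} = 1
g(5) = mex{0} = 1
g(6) = mex{0,1} = 2
g(7) = mex{0,1} = 2
g(8) = mex{0,1} = 2
g(9) = mex{0,1,2} = 3
So g(9) = 3.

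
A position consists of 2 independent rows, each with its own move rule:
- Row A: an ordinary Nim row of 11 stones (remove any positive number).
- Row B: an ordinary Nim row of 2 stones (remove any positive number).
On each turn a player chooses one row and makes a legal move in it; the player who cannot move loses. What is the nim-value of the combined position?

9

Row A is a plain Nim row of size 11, so its Grundy value is 11.
Row B is a plain Nim row of size 2, so its Grundy value is 2.
By the Sprague-Grundy theorem, the Grundy value of a sum of independent games is the XOR of the component values.
Combined value = 11 XOR 2 = 9.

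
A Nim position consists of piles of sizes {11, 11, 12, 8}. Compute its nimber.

Compute the nim-sum pairwise:
11 XOR 11 = 0
0 XOR 12 = 12
12 XOR 8 = 4

4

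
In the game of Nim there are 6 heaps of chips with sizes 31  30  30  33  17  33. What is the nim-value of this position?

14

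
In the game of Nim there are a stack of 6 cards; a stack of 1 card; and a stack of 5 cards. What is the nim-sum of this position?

2

Nim-sum: 6 ⊕ 1 ⊕ 5 = 2.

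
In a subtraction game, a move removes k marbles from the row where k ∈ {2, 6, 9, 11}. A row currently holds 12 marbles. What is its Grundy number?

Compute g(0), g(1), … for moves {2, 6, 9, 11}:
g(0) = mex{} = 0
g(1) = mex{} = 0
g(2) = mex{0} = 1
g(3) = mex{0} = 1
g(4) = mex{1} = 0
g(5) = mex{1} = 0
g(6) = mex{0} = 1
g(7) = mex{0} = 1
g(8) = mex{1} = 0
g(9) = mex{0,1} = 2
g(10) = mex{0} = 1
g(11) = mex{0,1,2} = 3
g(12) = mex{0,1} = 2
So g(12) = 2.

2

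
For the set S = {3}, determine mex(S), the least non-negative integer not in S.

0

0 is not in the set, so the mex is 0.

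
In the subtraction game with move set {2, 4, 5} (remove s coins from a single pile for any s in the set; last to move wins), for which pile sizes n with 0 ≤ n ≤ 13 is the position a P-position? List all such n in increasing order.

0, 1, 7, 8

Grundy values for subtraction set {2, 4, 5}:
g(0) = mex{} = 0
g(1) = mex{} = 0
g(2) = mex{0} = 1
g(3) = mex{0} = 1
g(4) = mex{0,1} = 2
g(5) = mex{0,1} = 2
g(6) = mex{0,1,2} = 3
g(7) = mex{1,2} = 0
g(8) = mex{1,2,3} = 0
g(9) = mex{0,2} = 1
g(10) = mex{0,2,3} = 1
g(11) = mex{0,1,3} = 2
g(12) = mex{0,1} = 2
g(13) = mex{0,1,2} = 3
The P-positions (g = 0) in 0..13 are 0, 1, 7, 8.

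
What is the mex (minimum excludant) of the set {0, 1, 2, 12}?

3

The values 0, 1, 2 are all present; 3 is the first non-negative integer missing from the set.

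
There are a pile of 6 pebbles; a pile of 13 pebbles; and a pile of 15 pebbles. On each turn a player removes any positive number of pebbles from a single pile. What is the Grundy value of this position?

4

Bitwise XOR of the heap sizes:
  0110  (6)
  1101  (13)
  1111  (15)
  ----
  0100  (4)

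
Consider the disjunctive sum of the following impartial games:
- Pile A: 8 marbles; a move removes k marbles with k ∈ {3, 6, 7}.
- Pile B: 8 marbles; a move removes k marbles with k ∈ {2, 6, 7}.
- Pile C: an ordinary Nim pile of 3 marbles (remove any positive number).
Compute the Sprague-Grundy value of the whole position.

3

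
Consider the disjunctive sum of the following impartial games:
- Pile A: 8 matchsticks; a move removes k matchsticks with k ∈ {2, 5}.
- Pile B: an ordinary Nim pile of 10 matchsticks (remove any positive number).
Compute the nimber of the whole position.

Grundy values for pile A (subtraction set {2, 5}):
g(0) = mex{} = 0
g(1) = mex{} = 0
g(2) = mex{0} = 1
g(3) = mex{0} = 1
g(4) = mex{1} = 0
g(5) = mex{0,1} = 2
g(6) = mex{0} = 1
g(7) = mex{1,2} = 0
g(8) = mex{1} = 0
So g(8) = 0.
Pile B is a plain Nim pile of size 10, so its Grundy value is 10.
By the Sprague-Grundy theorem, the Grundy value of a sum of independent games is the XOR of the component values.
Combined value = 0 XOR 10 = 10.

10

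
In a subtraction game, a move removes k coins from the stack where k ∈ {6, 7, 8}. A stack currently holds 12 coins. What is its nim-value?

2

Compute g(0), g(1), … for moves {6, 7, 8}:
g(0) = mex{} = 0
g(1) = mex{} = 0
g(2) = mex{} = 0
g(3) = mex{} = 0
g(4) = mex{} = 0
g(5) = mex{} = 0
g(6) = mex{0} = 1
g(7) = mex{0} = 1
g(8) = mex{0} = 1
g(9) = mex{0} = 1
g(10) = mex{0} = 1
g(11) = mex{0} = 1
g(12) = mex{0,1} = 2
So g(12) = 2.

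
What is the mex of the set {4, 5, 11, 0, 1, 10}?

The values 0, 1 are all present; 2 is the first non-negative integer missing from the set.

2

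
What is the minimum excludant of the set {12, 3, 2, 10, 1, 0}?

The values 0, 1, 2, 3 are all present; 4 is the first non-negative integer missing from the set.

4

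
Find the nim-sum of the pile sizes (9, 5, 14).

Compute the nim-sum pairwise:
9 XOR 5 = 12
12 XOR 14 = 2

2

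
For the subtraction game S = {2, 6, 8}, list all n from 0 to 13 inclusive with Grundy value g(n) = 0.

0, 1, 4, 5

Compute g(0), g(1), … for moves {2, 6, 8}:
k:     0  1  2  3  4  5  6  7  8  9 10 11 12 13
g(k):  0  0  1  1  0  0  1  1  2  2  3  3  2  2
The P-positions (g = 0) in 0..13 are 0, 1, 4, 5.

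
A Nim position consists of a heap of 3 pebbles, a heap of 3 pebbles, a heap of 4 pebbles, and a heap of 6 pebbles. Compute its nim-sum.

Compute the nim-sum pairwise:
3 XOR 3 = 0
0 XOR 4 = 4
4 XOR 6 = 2

2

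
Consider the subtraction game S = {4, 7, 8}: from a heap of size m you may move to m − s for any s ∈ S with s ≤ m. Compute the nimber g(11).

2

Build the Grundy sequence with g(k) = mex{g(k−s) : s ∈ {4, 7, 8}, s ≤ k}:
k:     0  1  2  3  4  5  6  7  8  9 10 11
g(k):  0  0  0  0  1  1  1  1  2  2  2  2
So g(11) = 2.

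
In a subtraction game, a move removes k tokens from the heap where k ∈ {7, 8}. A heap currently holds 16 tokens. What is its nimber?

0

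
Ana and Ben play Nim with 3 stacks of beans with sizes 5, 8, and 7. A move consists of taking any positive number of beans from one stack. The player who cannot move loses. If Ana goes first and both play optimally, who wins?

Ana wins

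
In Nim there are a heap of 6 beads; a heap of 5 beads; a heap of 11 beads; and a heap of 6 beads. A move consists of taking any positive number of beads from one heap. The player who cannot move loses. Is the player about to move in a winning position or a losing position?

Nim-sum: 6 ^ 5 ^ 11 ^ 6 = 14.
The nim-sum is 14 ≠ 0, so this is an N-position: the player to move can win.

Winning position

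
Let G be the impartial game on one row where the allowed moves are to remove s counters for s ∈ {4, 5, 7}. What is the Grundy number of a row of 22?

0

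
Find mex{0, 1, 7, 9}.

2

The values 0, 1 are all present; 2 is the first non-negative integer missing from the set.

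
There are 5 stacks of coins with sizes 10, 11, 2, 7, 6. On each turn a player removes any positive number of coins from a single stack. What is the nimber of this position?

Bitwise XOR of the heap sizes:
  1010  (10)
  1011  (11)
  0010  (2)
  0111  (7)
  0110  (6)
  ----
  0010  (2)

2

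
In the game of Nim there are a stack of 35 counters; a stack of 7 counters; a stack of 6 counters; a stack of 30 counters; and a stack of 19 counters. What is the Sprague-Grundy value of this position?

47

Nim-sum: 35 ^ 7 ^ 6 ^ 30 ^ 19 = 47.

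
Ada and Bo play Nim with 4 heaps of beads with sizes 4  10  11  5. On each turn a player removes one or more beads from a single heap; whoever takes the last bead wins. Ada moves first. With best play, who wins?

Bo wins

In binary:
  0100  (4)
  1010  (10)
  1011  (11)
  0101  (5)
  ----
  0000  (0)
The nim-sum is 0, so this is a P-position: the player to move is in a losing position under optimal play; Ada is about to move from it and so loses — Bo wins.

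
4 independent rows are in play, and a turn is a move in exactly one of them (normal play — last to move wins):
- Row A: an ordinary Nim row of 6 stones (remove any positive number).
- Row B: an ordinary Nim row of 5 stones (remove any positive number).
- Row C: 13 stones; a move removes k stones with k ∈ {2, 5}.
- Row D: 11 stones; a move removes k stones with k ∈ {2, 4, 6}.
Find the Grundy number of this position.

Row A is a plain Nim row of size 6, so its Grundy value is 6.
Row B is a plain Nim row of size 5, so its Grundy value is 5.
Grundy values for row C (subtraction set {2, 5}):
g(0) = mex{} = 0
g(1) = mex{} = 0
g(2) = mex{0} = 1
g(3) = mex{0} = 1
g(4) = mex{1} = 0
g(5) = mex{0,1} = 2
g(6) = mex{0} = 1
g(7) = mex{1,2} = 0
g(8) = mex{1} = 0
g(9) = mex{0} = 1
g(10) = mex{0,2} = 1
g(11) = mex{1} = 0
g(12) = mex{0,1} = 2
g(13) = mex{0} = 1
So g(13) = 1.
For row D, compute g(0), g(1), … with moves {2, 4, 6}:
g(0) = mex{} = 0
g(1) = mex{} = 0
g(2) = mex{0} = 1
g(3) = mex{0} = 1
g(4) = mex{0,1} = 2
g(5) = mex{0,1} = 2
g(6) = mex{0,1,2} = 3
g(7) = mex{0,1,2} = 3
g(8) = mex{1,2,3} = 0
g(9) = mex{1,2,3} = 0
g(10) = mex{0,2,3} = 1
g(11) = mex{0,2,3} = 1
So g(11) = 1.
The value of a disjunctive sum is the nim-sum of the parts.
Combined value = 6 ⊕ 5 ⊕ 1 ⊕ 1 = 3.

3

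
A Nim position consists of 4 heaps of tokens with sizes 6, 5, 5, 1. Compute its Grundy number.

7

Nim-sum: 6 XOR 5 XOR 5 XOR 1 = 7.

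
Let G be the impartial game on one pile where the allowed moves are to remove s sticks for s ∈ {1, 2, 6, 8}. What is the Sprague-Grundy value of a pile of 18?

1

Build the Grundy sequence with g(k) = mex{g(k−s) : s ∈ {1, 2, 6, 8}, s ≤ k}:
k:     0  1  2  3  4  5  6  7  8  9 10 11 12 13 14 15 16 17 18
g(k):  0  1  2  0  1  2  3  0  1  2  0  1  2  3  0  1  2  0  1
So g(18) = 1.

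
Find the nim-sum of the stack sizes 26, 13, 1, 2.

20

Compute the nim-sum pairwise:
26 ⊕ 13 = 23
23 ⊕ 1 = 22
22 ⊕ 2 = 20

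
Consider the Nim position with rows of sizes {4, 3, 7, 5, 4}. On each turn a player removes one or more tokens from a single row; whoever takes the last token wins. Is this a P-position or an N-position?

N-position

Compute the nim-sum pairwise:
4 ^ 3 = 7
7 ^ 7 = 0
0 ^ 5 = 5
5 ^ 4 = 1
The nim-sum is 1 ≠ 0, so this is an N-position: the player to move can win.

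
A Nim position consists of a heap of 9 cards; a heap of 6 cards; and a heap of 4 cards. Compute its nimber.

11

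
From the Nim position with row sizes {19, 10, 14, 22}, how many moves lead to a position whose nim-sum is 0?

1

Nim-sum: 19 ⊕ 10 ⊕ 14 ⊕ 22 = 1.
The overall nim-sum is X = 1. A row of size p has a winning move iff p XOR X < p (reduce it to p XOR X).
  19: 19 XOR 1 = 18 < 19 — winning move (to 18).
  10: 10 XOR 1 = 11 ≥ 10 — no move.
  14: 14 XOR 1 = 15 ≥ 14 — no move.
  22: 22 XOR 1 = 23 ≥ 22 — no move.
That gives 1 winning move.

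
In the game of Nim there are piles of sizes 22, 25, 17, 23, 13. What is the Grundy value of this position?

Compute the nim-sum pairwise:
22 ^ 25 = 15
15 ^ 17 = 30
30 ^ 23 = 9
9 ^ 13 = 4

4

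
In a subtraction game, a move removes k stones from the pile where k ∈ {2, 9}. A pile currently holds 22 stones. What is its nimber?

0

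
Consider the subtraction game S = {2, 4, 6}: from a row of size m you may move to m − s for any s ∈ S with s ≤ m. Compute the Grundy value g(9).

0

Compute g(0), g(1), … for moves {2, 4, 6}:
g(0) = mex{} = 0
g(1) = mex{} = 0
g(2) = mex{0} = 1
g(3) = mex{0} = 1
g(4) = mex{0,1} = 2
g(5) = mex{0,1} = 2
g(6) = mex{0,1,2} = 3
g(7) = mex{0,1,2} = 3
g(8) = mex{1,2,3} = 0
g(9) = mex{1,2,3} = 0
So g(9) = 0.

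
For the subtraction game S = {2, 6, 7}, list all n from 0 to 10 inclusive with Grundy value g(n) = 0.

0, 1, 4, 5, 9

Build the Grundy sequence with g(k) = mex{g(k−s) : s ∈ {2, 6, 7}, s ≤ k}:
g(0) = mex{} = 0
g(1) = mex{} = 0
g(2) = mex{0} = 1
g(3) = mex{0} = 1
g(4) = mex{1} = 0
g(5) = mex{1} = 0
g(6) = mex{0} = 1
g(7) = mex{0} = 1
g(8) = mex{0,1} = 2
g(9) = mex{1} = 0
g(10) = mex{0,1,2} = 3
The P-positions (g = 0) in 0..10 are 0, 1, 4, 5, 9.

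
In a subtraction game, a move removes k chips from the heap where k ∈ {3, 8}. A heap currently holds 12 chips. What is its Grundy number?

Compute g(0), g(1), … for moves {3, 8}:
g(0) = mex{} = 0
g(1) = mex{} = 0
g(2) = mex{} = 0
g(3) = mex{0} = 1
g(4) = mex{0} = 1
g(5) = mex{0} = 1
g(6) = mex{1} = 0
g(7) = mex{1} = 0
g(8) = mex{0,1} = 2
g(9) = mex{0} = 1
g(10) = mex{0} = 1
g(11) = mex{1,2} = 0
g(12) = mex{1} = 0
So g(12) = 0.

0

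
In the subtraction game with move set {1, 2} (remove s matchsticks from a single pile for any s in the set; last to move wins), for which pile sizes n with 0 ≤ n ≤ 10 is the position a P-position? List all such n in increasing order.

0, 3, 6, 9

Compute g(0), g(1), … for moves {1, 2}:
k:     0  1  2  3  4  5  6  7  8  9 10
g(k):  0  1  2  0  1  2  0  1  2  0  1
The P-positions (g = 0) in 0..10 are 0, 3, 6, 9.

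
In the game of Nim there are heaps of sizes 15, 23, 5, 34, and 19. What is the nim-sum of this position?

Nim-sum: 15 XOR 23 XOR 5 XOR 34 XOR 19 = 44.

44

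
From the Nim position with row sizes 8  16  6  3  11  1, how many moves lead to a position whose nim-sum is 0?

1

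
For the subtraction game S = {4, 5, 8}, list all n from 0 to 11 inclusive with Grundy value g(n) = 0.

0, 1, 2, 3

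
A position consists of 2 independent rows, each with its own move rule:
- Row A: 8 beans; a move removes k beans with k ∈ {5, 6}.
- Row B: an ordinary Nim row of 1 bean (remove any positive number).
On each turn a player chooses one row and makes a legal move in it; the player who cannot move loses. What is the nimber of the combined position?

0

Build the Grundy sequence for row A with g(k) = mex{g(k−s) : s ∈ {5, 6}, s ≤ k}:
k:     0  1  2  3  4  5  6  7  8
g(k):  0  0  0  0  0  1  1  1  1
So g(8) = 1.
Row B is a plain Nim row of size 1, so its Grundy value is 1.
The value of a disjunctive sum is the nim-sum of the parts.
Combined value = 1 ⊕ 1 = 0.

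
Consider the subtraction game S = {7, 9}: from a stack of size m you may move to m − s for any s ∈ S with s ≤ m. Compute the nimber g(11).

Build the Grundy sequence with g(k) = mex{g(k−s) : s ∈ {7, 9}, s ≤ k}:
k:     0  1  2  3  4  5  6  7  8  9 10 11
g(k):  0  0  0  0  0  0  0  1  1  1  1  1
So g(11) = 1.

1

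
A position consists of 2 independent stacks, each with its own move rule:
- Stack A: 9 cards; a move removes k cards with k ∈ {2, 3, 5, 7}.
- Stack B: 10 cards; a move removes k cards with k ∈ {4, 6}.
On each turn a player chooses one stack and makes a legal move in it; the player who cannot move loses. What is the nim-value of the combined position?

0

For stack A, compute g(0), g(1), … with moves {2, 3, 5, 7}:
k:     0  1  2  3  4  5  6  7  8  9
g(k):  0  0  1  1  2  2  3  3  4  0
So g(9) = 0.
For stack B, compute g(0), g(1), … with moves {4, 6}:
k:     0  1  2  3  4  5  6  7  8  9 10
g(k):  0  0  0  0  1  1  1  1  2  2  0
So g(10) = 0.
The value of a disjunctive sum is the nim-sum of the parts.
Combined value = 0 XOR 0 = 0.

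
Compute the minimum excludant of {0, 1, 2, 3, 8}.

The values 0, 1, 2, 3 are all present; 4 is the first non-negative integer missing from the set.

4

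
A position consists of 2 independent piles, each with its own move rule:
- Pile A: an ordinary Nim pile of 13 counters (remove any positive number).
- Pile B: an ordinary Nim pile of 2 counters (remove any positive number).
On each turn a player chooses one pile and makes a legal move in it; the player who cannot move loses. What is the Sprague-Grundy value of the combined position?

15

Pile A is a plain Nim pile of size 13, so its Grundy value is 13.
Pile B is a plain Nim pile of size 2, so its Grundy value is 2.
By the Sprague-Grundy theorem, the Grundy value of a sum of independent games is the XOR of the component values.
Combined value = 13 XOR 2 = 15.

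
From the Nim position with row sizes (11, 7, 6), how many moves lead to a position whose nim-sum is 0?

Compute the nim-sum pairwise:
11 ^ 7 = 12
12 ^ 6 = 10
The overall nim-sum is X = 10. A row of size p has a winning move iff p XOR X < p (reduce it to p XOR X).
  11: 11 XOR 10 = 1 < 11 — winning move (to 1).
  7: 7 XOR 10 = 13 ≥ 7 — no move.
  6: 6 XOR 10 = 12 ≥ 6 — no move.
That gives 1 winning move.

1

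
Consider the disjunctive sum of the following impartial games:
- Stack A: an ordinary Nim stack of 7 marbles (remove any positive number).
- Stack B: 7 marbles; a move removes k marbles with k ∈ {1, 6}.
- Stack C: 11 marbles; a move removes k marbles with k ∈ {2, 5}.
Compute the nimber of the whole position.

Stack A is a plain Nim stack of size 7, so its Grundy value is 7.
Grundy values for stack B (subtraction set {1, 6}):
g(0) = mex{} = 0
g(1) = mex{0} = 1
g(2) = mex{1} = 0
g(3) = mex{0} = 1
g(4) = mex{1} = 0
g(5) = mex{0} = 1
g(6) = mex{0,1} = 2
g(7) = mex{1,2} = 0
So g(7) = 0.
Build the Grundy sequence for stack C with g(k) = mex{g(k−s) : s ∈ {2, 5}, s ≤ k}:
k:     0  1  2  3  4  5  6  7  8  9 10 11
g(k):  0  0  1  1  0  2  1  0  0  1  1  0
So g(11) = 0.
The value of a disjunctive sum is the nim-sum of the parts.
Combined value = 7 ⊕ 0 ⊕ 0 = 7.

7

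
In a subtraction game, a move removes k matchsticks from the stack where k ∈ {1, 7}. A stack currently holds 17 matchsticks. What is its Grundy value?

1

Build the Grundy sequence with g(k) = mex{g(k−s) : s ∈ {1, 7}, s ≤ k}:
k:     0  1  2  3  4  5  6  7  8  9 10 11 12 13 14 15 16 17
g(k):  0  1  0  1  0  1  0  1  0  1  0  1  0  1  0  1  0  1
So g(17) = 1.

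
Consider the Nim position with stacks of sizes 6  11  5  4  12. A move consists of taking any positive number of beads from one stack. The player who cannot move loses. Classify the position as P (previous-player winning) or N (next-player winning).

P-position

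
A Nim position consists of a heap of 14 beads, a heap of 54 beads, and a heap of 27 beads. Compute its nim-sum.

Nim-sum: 14 ⊕ 54 ⊕ 27 = 35.

35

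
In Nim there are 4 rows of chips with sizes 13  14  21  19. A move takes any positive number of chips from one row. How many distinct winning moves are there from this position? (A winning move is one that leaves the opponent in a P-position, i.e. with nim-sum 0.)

3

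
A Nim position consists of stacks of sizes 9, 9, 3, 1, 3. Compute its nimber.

1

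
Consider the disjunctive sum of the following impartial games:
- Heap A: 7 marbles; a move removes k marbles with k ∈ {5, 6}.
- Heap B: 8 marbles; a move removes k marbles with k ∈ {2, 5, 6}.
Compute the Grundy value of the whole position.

1

For heap A, compute g(0), g(1), … with moves {5, 6}:
g(0) = mex{} = 0
g(1) = mex{} = 0
g(2) = mex{} = 0
g(3) = mex{} = 0
g(4) = mex{} = 0
g(5) = mex{0} = 1
g(6) = mex{0} = 1
g(7) = mex{0} = 1
So g(7) = 1.
For heap B, compute g(0), g(1), … with moves {2, 5, 6}:
g(0) = mex{} = 0
g(1) = mex{} = 0
g(2) = mex{0} = 1
g(3) = mex{0} = 1
g(4) = mex{1} = 0
g(5) = mex{0,1} = 2
g(6) = mex{0} = 1
g(7) = mex{0,1,2} = 3
g(8) = mex{1} = 0
So g(8) = 0.
The value of a disjunctive sum is the nim-sum of the parts.
Combined value = 1 XOR 0 = 1.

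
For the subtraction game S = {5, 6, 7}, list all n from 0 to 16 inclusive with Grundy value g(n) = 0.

Compute g(0), g(1), … for moves {5, 6, 7}:
k:     0  1  2  3  4  5  6  7  8  9 10 11 12 13 14 15 16
g(k):  0  0  0  0  0  1  1  1  1  1  2  2  0  0  0  0  0
The P-positions (g = 0) in 0..16 are 0, 1, 2, 3, 4, 12, 13, 14, 15, 16.

0, 1, 2, 3, 4, 12, 13, 14, 15, 16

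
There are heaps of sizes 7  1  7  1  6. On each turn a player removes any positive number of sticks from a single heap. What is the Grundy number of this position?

Nim-sum: 7 ⊕ 1 ⊕ 7 ⊕ 1 ⊕ 6 = 6.

6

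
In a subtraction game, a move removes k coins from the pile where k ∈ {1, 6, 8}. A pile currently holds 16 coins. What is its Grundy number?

0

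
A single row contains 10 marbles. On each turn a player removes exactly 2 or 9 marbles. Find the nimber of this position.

Grundy values for subtraction set {2, 9}:
k:     0  1  2  3  4  5  6  7  8  9 10
g(k):  0  0  1  1  0  0  1  1  0  2  1
So g(10) = 1.

1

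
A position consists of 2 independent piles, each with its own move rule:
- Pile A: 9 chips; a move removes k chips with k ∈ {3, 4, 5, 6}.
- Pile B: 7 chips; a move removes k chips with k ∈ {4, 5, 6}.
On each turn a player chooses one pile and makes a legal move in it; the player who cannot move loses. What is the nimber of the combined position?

For pile A, compute g(0), g(1), … with moves {3, 4, 5, 6}:
k:     0  1  2  3  4  5  6  7  8  9
g(k):  0  0  0  1  1  1  2  2  2  0
So g(9) = 0.
For pile B, compute g(0), g(1), … with moves {4, 5, 6}:
k:     0  1  2  3  4  5  6  7
g(k):  0  0  0  0  1  1  1  1
So g(7) = 1.
By the Sprague-Grundy theorem, the Grundy value of a sum of independent games is the XOR of the component values.
Combined value = 0 ⊕ 1 = 1.

1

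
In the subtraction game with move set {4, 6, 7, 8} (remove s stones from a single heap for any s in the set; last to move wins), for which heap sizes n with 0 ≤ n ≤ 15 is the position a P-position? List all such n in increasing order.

0, 1, 2, 3, 12, 13, 14, 15

Build the Grundy sequence with g(k) = mex{g(k−s) : s ∈ {4, 6, 7, 8}, s ≤ k}:
k:     0  1  2  3  4  5  6  7  8  9 10 11 12 13 14 15
g(k):  0  0  0  0  1  1  1  1  2  2  2  2  0  0  0  0
The P-positions (g = 0) in 0..15 are 0, 1, 2, 3, 12, 13, 14, 15.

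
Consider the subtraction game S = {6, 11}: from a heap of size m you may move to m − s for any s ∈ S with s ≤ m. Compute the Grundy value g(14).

2

Build the Grundy sequence with g(k) = mex{g(k−s) : s ∈ {6, 11}, s ≤ k}:
g(0) = mex{} = 0
g(1) = mex{} = 0
g(2) = mex{} = 0
g(3) = mex{} = 0
g(4) = mex{} = 0
g(5) = mex{} = 0
g(6) = mex{0} = 1
g(7) = mex{0} = 1
g(8) = mex{0} = 1
g(9) = mex{0} = 1
g(10) = mex{0} = 1
g(11) = mex{0} = 1
g(12) = mex{0,1} = 2
g(13) = mex{0,1} = 2
g(14) = mex{0,1} = 2
So g(14) = 2.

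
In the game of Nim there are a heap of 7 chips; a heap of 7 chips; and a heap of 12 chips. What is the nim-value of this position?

12

Compute the nim-sum pairwise:
7 ⊕ 7 = 0
0 ⊕ 12 = 12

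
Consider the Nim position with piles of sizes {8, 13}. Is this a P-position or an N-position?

N-position

Nim-sum: 8 XOR 13 = 5.
The nim-sum is 5 ≠ 0, so this is an N-position: the player to move can win.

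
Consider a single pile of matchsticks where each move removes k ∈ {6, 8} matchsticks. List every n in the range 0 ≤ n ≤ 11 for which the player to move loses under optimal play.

Grundy values for subtraction set {6, 8}:
k:     0  1  2  3  4  5  6  7  8  9 10 11
g(k):  0  0  0  0  0  0  1  1  1  1  1  1
The P-positions (g = 0) in 0..11 are 0, 1, 2, 3, 4, 5.

0, 1, 2, 3, 4, 5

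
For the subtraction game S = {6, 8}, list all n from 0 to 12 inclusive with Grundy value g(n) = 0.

0, 1, 2, 3, 4, 5

Build the Grundy sequence with g(k) = mex{g(k−s) : s ∈ {6, 8}, s ≤ k}:
k:     0  1  2  3  4  5  6  7  8  9 10 11 12
g(k):  0  0  0  0  0  0  1  1  1  1  1  1  2
The P-positions (g = 0) in 0..12 are 0, 1, 2, 3, 4, 5.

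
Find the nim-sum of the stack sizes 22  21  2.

Nim-sum: 22 XOR 21 XOR 2 = 1.

1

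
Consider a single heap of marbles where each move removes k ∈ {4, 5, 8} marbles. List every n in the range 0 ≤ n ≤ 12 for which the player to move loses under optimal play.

0, 1, 2, 3, 12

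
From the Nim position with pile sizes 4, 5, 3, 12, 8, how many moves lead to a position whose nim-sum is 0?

3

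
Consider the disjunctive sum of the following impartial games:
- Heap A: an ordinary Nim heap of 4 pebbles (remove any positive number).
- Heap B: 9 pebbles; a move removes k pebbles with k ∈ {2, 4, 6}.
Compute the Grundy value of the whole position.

Heap A is a plain Nim heap of size 4, so its Grundy value is 4.
Build the Grundy sequence for heap B with g(k) = mex{g(k−s) : s ∈ {2, 4, 6}, s ≤ k}:
k:     0  1  2  3  4  5  6  7  8  9
g(k):  0  0  1  1  2  2  3  3  0  0
So g(9) = 0.
By the Sprague-Grundy theorem, the Grundy value of a sum of independent games is the XOR of the component values.
Combined value = 4 ⊕ 0 = 4.

4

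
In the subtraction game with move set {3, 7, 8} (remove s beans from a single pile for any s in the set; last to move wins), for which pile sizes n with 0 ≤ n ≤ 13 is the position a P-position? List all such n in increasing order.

0, 1, 2, 6, 11, 12

Build the Grundy sequence with g(k) = mex{g(k−s) : s ∈ {3, 7, 8}, s ≤ k}:
k:     0  1  2  3  4  5  6  7  8  9 10 11 12 13
g(k):  0  0  0  1  1  1  0  2  2  1  3  0  0  2
The P-positions (g = 0) in 0..13 are 0, 1, 2, 6, 11, 12.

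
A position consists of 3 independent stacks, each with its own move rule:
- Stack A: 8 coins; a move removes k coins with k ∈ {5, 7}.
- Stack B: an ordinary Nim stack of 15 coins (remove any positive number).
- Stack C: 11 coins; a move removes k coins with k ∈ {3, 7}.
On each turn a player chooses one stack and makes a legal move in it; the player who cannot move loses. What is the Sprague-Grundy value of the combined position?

Build the Grundy sequence for stack A with g(k) = mex{g(k−s) : s ∈ {5, 7}, s ≤ k}:
g(0) = mex{} = 0
g(1) = mex{} = 0
g(2) = mex{} = 0
g(3) = mex{} = 0
g(4) = mex{} = 0
g(5) = mex{0} = 1
g(6) = mex{0} = 1
g(7) = mex{0} = 1
g(8) = mex{0} = 1
So g(8) = 1.
Stack B is a plain Nim stack of size 15, so its Grundy value is 15.
Build the Grundy sequence for stack C with g(k) = mex{g(k−s) : s ∈ {3, 7}, s ≤ k}:
k:     0  1  2  3  4  5  6  7  8  9 10 11
g(k):  0  0  0  1  1  1  0  2  2  1  0  0
So g(11) = 0.
The value of a disjunctive sum is the nim-sum of the parts.
Combined value = 1 ⊕ 15 ⊕ 0 = 14.

14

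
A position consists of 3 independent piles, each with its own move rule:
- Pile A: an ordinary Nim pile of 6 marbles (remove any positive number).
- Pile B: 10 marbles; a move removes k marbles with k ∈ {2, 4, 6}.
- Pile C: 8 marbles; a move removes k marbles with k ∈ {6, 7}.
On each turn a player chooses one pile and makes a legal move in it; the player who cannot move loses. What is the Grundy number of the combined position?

Pile A is a plain Nim pile of size 6, so its Grundy value is 6.
For pile B, compute g(0), g(1), … with moves {2, 4, 6}:
g(0) = mex{} = 0
g(1) = mex{} = 0
g(2) = mex{0} = 1
g(3) = mex{0} = 1
g(4) = mex{0,1} = 2
g(5) = mex{0,1} = 2
g(6) = mex{0,1,2} = 3
g(7) = mex{0,1,2} = 3
g(8) = mex{1,2,3} = 0
g(9) = mex{1,2,3} = 0
g(10) = mex{0,2,3} = 1
So g(10) = 1.
For pile C, compute g(0), g(1), … with moves {6, 7}:
g(0) = mex{} = 0
g(1) = mex{} = 0
g(2) = mex{} = 0
g(3) = mex{} = 0
g(4) = mex{} = 0
g(5) = mex{} = 0
g(6) = mex{0} = 1
g(7) = mex{0} = 1
g(8) = mex{0} = 1
So g(8) = 1.
The value of a disjunctive sum is the nim-sum of the parts.
Combined value = 6 ⊕ 1 ⊕ 1 = 6.

6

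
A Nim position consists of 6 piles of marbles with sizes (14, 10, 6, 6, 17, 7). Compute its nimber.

Nim-sum: 14 XOR 10 XOR 6 XOR 6 XOR 17 XOR 7 = 18.

18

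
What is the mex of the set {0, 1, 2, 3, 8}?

4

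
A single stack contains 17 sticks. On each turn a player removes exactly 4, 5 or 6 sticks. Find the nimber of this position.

Grundy values for subtraction set {4, 5, 6}:
k:     0  1  2  3  4  5  6  7  8  9 10 11 12 13 14 15 16 17
g(k):  0  0  0  0  1  1  1  1  2  2  0  0  0  0  1  1  1  1
So g(17) = 1.

1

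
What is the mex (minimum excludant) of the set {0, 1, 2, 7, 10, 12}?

The values 0, 1, 2 are all present; 3 is the first non-negative integer missing from the set.

3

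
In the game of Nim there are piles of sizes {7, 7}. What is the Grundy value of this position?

0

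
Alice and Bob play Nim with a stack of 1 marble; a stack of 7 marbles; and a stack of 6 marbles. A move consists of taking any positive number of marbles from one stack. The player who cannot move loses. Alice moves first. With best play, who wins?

Bob wins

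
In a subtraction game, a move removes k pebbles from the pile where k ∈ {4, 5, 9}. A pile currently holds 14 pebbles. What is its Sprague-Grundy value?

0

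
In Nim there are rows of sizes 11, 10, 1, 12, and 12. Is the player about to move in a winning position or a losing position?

Losing position

Bitwise XOR of the heap sizes:
  1011  (11)
  1010  (10)
  0001  (1)
  1100  (12)
  1100  (12)
  ----
  0000  (0)
The nim-sum is 0, so this is a P-position: the player to move is in a losing position under optimal play.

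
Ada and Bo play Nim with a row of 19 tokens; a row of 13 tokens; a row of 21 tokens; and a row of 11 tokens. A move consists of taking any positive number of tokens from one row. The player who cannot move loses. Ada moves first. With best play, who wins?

Bo wins

In binary:
  10011  (19)
  01101  (13)
  10101  (21)
  01011  (11)
  -----
  00000  (0)
The nim-sum is 0, so this is a P-position: the player to move is in a losing position under optimal play; Ada is about to move from it and so loses — Bo wins.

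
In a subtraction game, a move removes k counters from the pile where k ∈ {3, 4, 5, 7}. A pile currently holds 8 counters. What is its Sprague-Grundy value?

Build the Grundy sequence with g(k) = mex{g(k−s) : s ∈ {3, 4, 5, 7}, s ≤ k}:
g(0) = mex{} = 0
g(1) = mex{} = 0
g(2) = mex{} = 0
g(3) = mex{0} = 1
g(4) = mex{0} = 1
g(5) = mex{0} = 1
g(6) = mex{0,1} = 2
g(7) = mex{0,1} = 2
g(8) = mex{0,1} = 2
So g(8) = 2.

2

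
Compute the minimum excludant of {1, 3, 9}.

0 is not in the set, so the mex is 0.

0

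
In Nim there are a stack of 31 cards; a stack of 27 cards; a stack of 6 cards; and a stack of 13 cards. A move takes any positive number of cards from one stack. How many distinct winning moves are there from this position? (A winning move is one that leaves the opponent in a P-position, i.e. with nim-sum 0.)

3

In binary:
  11111  (31)
  11011  (27)
  00110  (6)
  01101  (13)
  -----
  01111  (15)
The overall nim-sum is X = 15. A stack of size p has a winning move iff p XOR X < p (reduce it to p XOR X).
  31: 31 XOR 15 = 16 < 31 — winning move (to 16).
  27: 27 XOR 15 = 20 < 27 — winning move (to 20).
  6: 6 XOR 15 = 9 ≥ 6 — no move.
  13: 13 XOR 15 = 2 < 13 — winning move (to 2).
That gives 3 winning moves.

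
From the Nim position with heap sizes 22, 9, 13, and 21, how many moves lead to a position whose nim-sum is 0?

Nim-sum: 22 ^ 9 ^ 13 ^ 21 = 7.
The overall nim-sum is X = 7. A heap of size p has a winning move iff p XOR X < p (reduce it to p XOR X).
  22: 22 XOR 7 = 17 < 22 — winning move (to 17).
  9: 9 XOR 7 = 14 ≥ 9 — no move.
  13: 13 XOR 7 = 10 < 13 — winning move (to 10).
  21: 21 XOR 7 = 18 < 21 — winning move (to 18).
That gives 3 winning moves.

3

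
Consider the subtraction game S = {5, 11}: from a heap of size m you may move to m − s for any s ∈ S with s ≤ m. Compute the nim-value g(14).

Build the Grundy sequence with g(k) = mex{g(k−s) : s ∈ {5, 11}, s ≤ k}:
g(0) = mex{} = 0
g(1) = mex{} = 0
g(2) = mex{} = 0
g(3) = mex{} = 0
g(4) = mex{} = 0
g(5) = mex{0} = 1
g(6) = mex{0} = 1
g(7) = mex{0} = 1
g(8) = mex{0} = 1
g(9) = mex{0} = 1
g(10) = mex{1} = 0
g(11) = mex{0,1} = 2
g(12) = mex{0,1} = 2
g(13) = mex{0,1} = 2
g(14) = mex{0,1} = 2
So g(14) = 2.

2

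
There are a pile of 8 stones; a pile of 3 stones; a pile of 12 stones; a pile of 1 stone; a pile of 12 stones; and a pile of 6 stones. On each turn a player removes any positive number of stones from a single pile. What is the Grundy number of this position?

In binary:
  1000  (8)
  0011  (3)
  1100  (12)
  0001  (1)
  1100  (12)
  0110  (6)
  ----
  1100  (12)

12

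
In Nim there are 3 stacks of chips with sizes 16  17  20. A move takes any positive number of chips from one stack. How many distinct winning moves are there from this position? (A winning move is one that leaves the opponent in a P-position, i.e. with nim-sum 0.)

3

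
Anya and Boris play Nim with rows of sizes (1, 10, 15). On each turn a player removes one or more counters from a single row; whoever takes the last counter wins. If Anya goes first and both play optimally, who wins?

Compute the nim-sum pairwise:
1 ⊕ 10 = 11
11 ⊕ 15 = 4
The nim-sum is 4 ≠ 0, so this is an N-position: the player to move can win; Anya has a winning move.

Anya wins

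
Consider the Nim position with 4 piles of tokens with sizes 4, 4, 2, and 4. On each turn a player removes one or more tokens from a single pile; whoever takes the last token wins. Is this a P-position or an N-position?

N-position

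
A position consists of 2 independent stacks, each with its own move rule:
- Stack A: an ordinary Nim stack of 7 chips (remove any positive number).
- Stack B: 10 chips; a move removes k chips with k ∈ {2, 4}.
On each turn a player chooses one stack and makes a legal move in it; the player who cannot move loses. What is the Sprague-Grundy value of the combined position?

Stack A is a plain Nim stack of size 7, so its Grundy value is 7.
For stack B, compute g(0), g(1), … with moves {2, 4}:
g(0) = mex{} = 0
g(1) = mex{} = 0
g(2) = mex{0} = 1
g(3) = mex{0} = 1
g(4) = mex{0,1} = 2
g(5) = mex{0,1} = 2
g(6) = mex{1,2} = 0
g(7) = mex{1,2} = 0
g(8) = mex{0,2} = 1
g(9) = mex{0,2} = 1
g(10) = mex{0,1} = 2
So g(10) = 2.
The value of a disjunctive sum is the nim-sum of the parts.
Combined value = 7 XOR 2 = 5.

5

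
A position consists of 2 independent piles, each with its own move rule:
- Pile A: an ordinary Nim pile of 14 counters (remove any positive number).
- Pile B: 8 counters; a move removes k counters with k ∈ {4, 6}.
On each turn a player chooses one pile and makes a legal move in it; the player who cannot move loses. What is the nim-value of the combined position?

Pile A is a plain Nim pile of size 14, so its Grundy value is 14.
Build the Grundy sequence for pile B with g(k) = mex{g(k−s) : s ∈ {4, 6}, s ≤ k}:
g(0) = mex{} = 0
g(1) = mex{} = 0
g(2) = mex{} = 0
g(3) = mex{} = 0
g(4) = mex{0} = 1
g(5) = mex{0} = 1
g(6) = mex{0} = 1
g(7) = mex{0} = 1
g(8) = mex{0,1} = 2
So g(8) = 2.
The value of a disjunctive sum is the nim-sum of the parts.
Combined value = 14 XOR 2 = 12.

12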